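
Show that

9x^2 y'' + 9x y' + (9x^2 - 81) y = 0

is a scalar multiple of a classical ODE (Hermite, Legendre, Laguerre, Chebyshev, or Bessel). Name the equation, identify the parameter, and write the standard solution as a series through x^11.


All three coefficients share the factor 9; dividing through by 9 gives  x^2 y'' + x y' + (x^2 - 9) y = 0.
This matches the Bessel equation x^2 y'' + x y' + (x^2 - nu^2) y = 0 with nu^2 = 9, so nu = 3; the solution bounded at x = 0 is J_3(x).
Frobenius at x = 0: indicial roots ±nu; for r = nu the recurrence k(k + 2nu) c_k = -c_{k-2} gives the standard series J_nu(x) = sum_{k>=0} (-1)^k / (k! (k+nu)!) (x/2)^(2k+nu). Evaluate the first 5 terms:
  k = 0: (-1)^0 / (0! * 3! * 2^3) x^3 = 1/(1*6*8) x^3 = (1/48) x^3
  k = 1: (-1)^1 / (1! * 4! * 2^5) x^5 = -1/(1*24*32) x^5 = (-1/768) x^5
  k = 2: (-1)^2 / (2! * 5! * 2^7) x^7 = 1/(2*120*128) x^7 = (1/30720) x^7
  k = 3: (-1)^3 / (3! * 6! * 2^9) x^9 = -1/(6*720*512) x^9 = (-1/2211840) x^9
  k = 4: (-1)^4 / (4! * 7! * 2^11) x^11 = 1/(24*5040*2048) x^11 = (1/247726080) x^11
Hence J_3(x) = x^11/247726080 - x^9/2211840 + x^7/30720 - x^5/768 + x^3/48 + ....

J_3(x); series = x^11/247726080 - x^9/2211840 + x^7/30720 - x^5/768 + x^3/48


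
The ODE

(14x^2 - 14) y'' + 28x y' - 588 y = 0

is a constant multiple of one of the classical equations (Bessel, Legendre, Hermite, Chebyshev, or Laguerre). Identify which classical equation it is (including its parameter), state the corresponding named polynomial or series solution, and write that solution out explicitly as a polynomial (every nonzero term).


All three coefficients share the factor -14; dividing through by -14 gives  (1 - x^2) y'' - 2x y' + 42 y = 0.
This matches the Legendre equation (1 - x^2) y'' - 2x y' + n(n+1) y = 0 (note the -2x y' term) with n(n+1) = 42, so n = 6; the polynomial solution is P_6(x).
With y = sum_k a_k x^k, matching x^k gives (k+2)(k+1) a_{k+2} = [k(k+1) - n(n+1)] a_k = (k - 6)(k + 7) a_k. The right side vanishes at k = 6, so the series with the parity of 6 terminates at degree 6.
Standard normalization (P_n(1) = 1): leading coefficient (2n)!/(2^n (n!)^2) = 479001600/(64*518400) = 231/16, so a_6 = 231/16. Work downward with a_k = (k+1)(k+2) a_{k+2} / ((k - 6)(k + 7)):
  a_4 = (5)(6)(231/16) / ((4 - 6)(4 + 7)) = (3465/8)/(-22) = -315/16
  a_2 = (3)(4)(-315/16) / ((2 - 6)(2 + 7)) = (-945/4)/(-36) = 105/16
  a_0 = (1)(2)(105/16) / ((0 - 6)(0 + 7)) = (105/8)/(-42) = -5/16
Hence P_6(x) = 231 x^6/16 - 315 x^4/16 + 105 x^2/16 - 5/16.

P_6(x); series = 231 x^6/16 - 315 x^4/16 + 105 x^2/16 - 5/16


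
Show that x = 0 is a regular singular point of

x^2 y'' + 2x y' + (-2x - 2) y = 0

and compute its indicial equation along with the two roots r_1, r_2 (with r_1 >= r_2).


Divide by x^2 to reach normal form y'' + P_1(x) y' + P_2(x) y = 0 with P_1(x) = 2/x and P_2(x) = -2/x - 2/x^2.
x = 0 is a singular point because the y'-coefficient 2/x has a pole at x = 0 and the y-coefficient -2/x - 2/x^2 has a pole at x = 0.
It is a regular singular point because x P_1(x) = p(x) = 2 and x^2 P_2(x) = q(x) = -2x - 2 are polynomials, hence analytic at x = 0.
p(0) = 2,  q(0) = -2.
Indicial equation: r(r-1) + p(0) r + q(0) = 0, i.e. r^2 + (p(0) - 1) r + q(0) = 0, i.e. r^2 + 1 r - 2 = 0.
Discriminant: (1)^2 - 4(-2) = 9, so r = (-1 ± 3)/2.
Solving: r_1 = 1, r_2 = -2.

indicial: r^2 + 1 r - 2 = 0; roots r_1 = 1, r_2 = -2


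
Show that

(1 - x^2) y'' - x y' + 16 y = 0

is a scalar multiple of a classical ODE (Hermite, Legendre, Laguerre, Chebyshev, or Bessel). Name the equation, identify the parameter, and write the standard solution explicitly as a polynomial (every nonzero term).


The equation is already in a standard form:  (1 - x^2) y'' - x y' + 16 y = 0.
This matches the Chebyshev equation (1 - x^2) y'' - x y' + n^2 y = 0 (note the -x y' term, not -2x y') with n^2 = 16, so n = 4; the polynomial solution is T_4(x).
With y = sum_k a_k x^k, matching x^k gives (k+2)(k+1) a_{k+2} = (k^2 - n^2) a_k = (k - 4)(k + 4) a_k. The right side vanishes at k = 4, so the series with the parity of 4 terminates at degree 4.
Standard normalization: leading coefficient of T_n is 2^(n-1), so a_4 = 2^3 = 8. Work downward with a_k = (k+1)(k+2) a_{k+2} / ((k - 4)(k + 4)):
  a_2 = (3)(4)(8) / ((2 - 4)(2 + 4)) = 96/(-12) = -8
  a_0 = (1)(2)(-8) / ((0 - 4)(0 + 4)) = -16/(-16) = 1
Hence T_4(x) = 8 x^4 - 8 x^2 + 1.

T_4(x); series = 8 x^4 - 8 x^2 + 1


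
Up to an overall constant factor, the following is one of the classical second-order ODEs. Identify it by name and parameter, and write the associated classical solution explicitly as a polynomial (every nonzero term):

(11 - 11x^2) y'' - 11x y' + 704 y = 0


All three coefficients share the factor 11; dividing through by 11 gives  (1 - x^2) y'' - x y' + 64 y = 0.
This matches the Chebyshev equation (1 - x^2) y'' - x y' + n^2 y = 0 (note the -x y' term, not -2x y') with n^2 = 64, so n = 8; the polynomial solution is T_8(x).
With y = sum_k a_k x^k, matching x^k gives (k+2)(k+1) a_{k+2} = (k^2 - n^2) a_k = (k - 8)(k + 8) a_k. The right side vanishes at k = 8, so the series with the parity of 8 terminates at degree 8.
Standard normalization: leading coefficient of T_n is 2^(n-1), so a_8 = 2^7 = 128. Work downward with a_k = (k+1)(k+2) a_{k+2} / ((k - 8)(k + 8)):
  a_6 = (7)(8)(128) / ((6 - 8)(6 + 8)) = 7168/(-28) = -256
  a_4 = (5)(6)(-256) / ((4 - 8)(4 + 8)) = -7680/(-48) = 160
  a_2 = (3)(4)(160) / ((2 - 8)(2 + 8)) = 1920/(-60) = -32
  a_0 = (1)(2)(-32) / ((0 - 8)(0 + 8)) = -64/(-64) = 1
Hence T_8(x) = 128 x^8 - 256 x^6 + 160 x^4 - 32 x^2 + 1.

T_8(x); series = 128 x^8 - 256 x^6 + 160 x^4 - 32 x^2 + 1


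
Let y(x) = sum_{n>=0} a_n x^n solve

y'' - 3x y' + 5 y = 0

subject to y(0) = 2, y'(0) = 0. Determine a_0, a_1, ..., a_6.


Ansatz: y(x) = sum_{n>=0} a_n x^n, so y'(x) = sum_{n>=1} n a_n x^(n-1) and y''(x) = sum_{n>=2} n(n-1) a_n x^(n-2).
Substitute into P(x) y'' + Q(x) y' + R(x) y = 0 with P(x) = 1, Q(x) = -3x, R(x) = 5, and match powers of x.
Initial conditions: a_0 = 2, a_1 = 0.
Setting the coefficient of each power of x to zero and solving order by order (substituting the coefficients already found):
  x^0: 2 a_2 + 5 a_0 = 0  ->  2 a_2 = -5 a_0 = -10  ->  a_2 = -5
  x^1: 6 a_3 + 2 a_1 = 0  ->  6 a_3 = -2 a_1 = 0  ->  a_3 = 0
  x^2: 12 a_4 - a_2 = 0  ->  12 a_4 = a_2 = -5  ->  a_4 = -5/12
  x^3: 20 a_5 - 4 a_3 = 0  ->  20 a_5 = 4 a_3 = 0  ->  a_5 = 0
  x^4: 30 a_6 - 7 a_4 = 0  ->  30 a_6 = 7 a_4 = -35/12  ->  a_6 = -7/72
Truncated series: y(x) = 2 - 5 x^2 - (5/12) x^4 - (7/72) x^6 + O(x^7).

a_0 = 2; a_1 = 0; a_2 = -5; a_3 = 0; a_4 = -5/12; a_5 = 0; a_6 = -7/72


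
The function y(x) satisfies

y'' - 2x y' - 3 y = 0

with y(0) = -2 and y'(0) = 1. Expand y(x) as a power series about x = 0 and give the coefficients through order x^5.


Ansatz: y(x) = sum_{n>=0} a_n x^n, so y'(x) = sum_{n>=1} n a_n x^(n-1) and y''(x) = sum_{n>=2} n(n-1) a_n x^(n-2).
Substitute into P(x) y'' + Q(x) y' + R(x) y = 0 with P(x) = 1, Q(x) = -2x, R(x) = -3, and match powers of x.
Initial conditions: a_0 = -2, a_1 = 1.
Setting the coefficient of each power of x to zero and solving order by order (substituting the coefficients already found):
  x^0: 2 a_2 - 3 a_0 = 0  ->  2 a_2 = 3 a_0 = -6  ->  a_2 = -3
  x^1: 6 a_3 - 5 a_1 = 0  ->  6 a_3 = 5 a_1 = 5  ->  a_3 = 5/6
  x^2: 12 a_4 - 7 a_2 = 0  ->  12 a_4 = 7 a_2 = -21  ->  a_4 = -7/4
  x^3: 20 a_5 - 9 a_3 = 0  ->  20 a_5 = 9 a_3 = 15/2  ->  a_5 = 3/8
Truncated series: y(x) = -2 + x - 3 x^2 + (5/6) x^3 - (7/4) x^4 + (3/8) x^5 + O(x^6).

a_0 = -2; a_1 = 1; a_2 = -3; a_3 = 5/6; a_4 = -7/4; a_5 = 3/8


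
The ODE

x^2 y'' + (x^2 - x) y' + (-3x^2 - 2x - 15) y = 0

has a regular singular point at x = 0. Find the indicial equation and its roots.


Divide by x^2 to reach normal form y'' + P_1(x) y' + P_2(x) y = 0 with P_1(x) = 1 - 1/x and P_2(x) = -3 - 2/x - 15/x^2.
x = 0 is a singular point because the y'-coefficient 1 - 1/x has a pole at x = 0 and the y-coefficient -3 - 2/x - 15/x^2 has a pole at x = 0.
It is a regular singular point because x P_1(x) = p(x) = x - 1 and x^2 P_2(x) = q(x) = -3x^2 - 2x - 15 are polynomials, hence analytic at x = 0.
p(0) = -1,  q(0) = -15.
Indicial equation: r(r-1) + p(0) r + q(0) = 0, i.e. r^2 + (p(0) - 1) r + q(0) = 0, i.e. r^2 - 2 r - 15 = 0.
Discriminant: (-2)^2 - 4(-15) = 64, so r = (2 ± 8)/2.
Solving: r_1 = 5, r_2 = -3.

indicial: r^2 - 2 r - 15 = 0; roots r_1 = 5, r_2 = -3


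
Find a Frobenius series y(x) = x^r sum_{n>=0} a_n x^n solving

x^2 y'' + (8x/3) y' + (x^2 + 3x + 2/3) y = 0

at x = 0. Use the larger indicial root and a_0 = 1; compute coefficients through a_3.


Write in Frobenius form y'' + (p(x)/x) y' + (q(x)/x^2) y = 0:
  p(x) = 8/3,  q(x) = x^2 + 3x + 2/3.
Indicial equation: r(r-1) + (8/3) r + (2/3) = 0 -> roots r_1 = -2/3, r_2 = -1.
Take r = r_1 = -2/3. Let y(x) = x^r sum_{n>=0} a_n x^n with a_0 = 1.
Substitute y = x^r sum a_n x^n and match x^{r+n}. The recurrence is
  D(n) a_n + 3 a_{n-1} + 1 a_{n-2} = 0,  where D(n) = (r+n)(r+n-1) + (8/3)(r+n) + (2/3).
  a_n = [-3 a_{n-1} - 1 a_{n-2}] / D(n).
Since the indicial polynomial factors as (r - r_1)(r - r_2), D(n) = (r_1 + n - r_1)(r_1 + n - r_2) = n(n + 1/3).
Evaluating step by step (a_0 = 1):
  n = 1: D(1) = 1(1 + 1/3) = 4/3; numerator = -3(1) = -3; a_1 = (-3)/(4/3) = -9/4
  n = 2: D(2) = 2(2 + 1/3) = 14/3; numerator = -3(-9/4) - 1(1) = 23/4; a_2 = (23/4)/(14/3) = 69/56
  n = 3: D(3) = 3(3 + 1/3) = 10; numerator = -3(69/56) - 1(-9/4) = -81/56; a_3 = (-81/56)/(10) = -81/560

r = -2/3; a_0 = 1; a_1 = -9/4; a_2 = 69/56; a_3 = -81/560


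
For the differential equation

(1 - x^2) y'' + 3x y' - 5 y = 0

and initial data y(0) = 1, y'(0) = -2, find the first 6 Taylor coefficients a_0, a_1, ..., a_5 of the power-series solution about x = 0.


Ansatz: y(x) = sum_{n>=0} a_n x^n, so y'(x) = sum_{n>=1} n a_n x^(n-1) and y''(x) = sum_{n>=2} n(n-1) a_n x^(n-2).
Substitute into P(x) y'' + Q(x) y' + R(x) y = 0 with P(x) = 1 - x^2, Q(x) = 3x, R(x) = -5, and match powers of x.
Initial conditions: a_0 = 1, a_1 = -2.
Setting the coefficient of each power of x to zero and solving order by order (substituting the coefficients already found):
  x^0: 2 a_2 - 5 a_0 = 0  ->  2 a_2 = 5 a_0 = 5  ->  a_2 = 5/2
  x^1: 6 a_3 - 2 a_1 = 0  ->  6 a_3 = 2 a_1 = -4  ->  a_3 = -2/3
  x^2: 12 a_4 - a_2 = 0  ->  12 a_4 = a_2 = 5/2  ->  a_4 = 5/24
  x^3: 20 a_5 - 2 a_3 = 0  ->  20 a_5 = 2 a_3 = -4/3  ->  a_5 = -1/15
Truncated series: y(x) = 1 - 2 x + (5/2) x^2 - (2/3) x^3 + (5/24) x^4 - (1/15) x^5 + O(x^6).

a_0 = 1; a_1 = -2; a_2 = 5/2; a_3 = -2/3; a_4 = 5/24; a_5 = -1/15


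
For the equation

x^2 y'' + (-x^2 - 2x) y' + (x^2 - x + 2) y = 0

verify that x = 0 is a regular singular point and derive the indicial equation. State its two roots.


Divide by x^2 to reach normal form y'' + P_1(x) y' + P_2(x) y = 0 with P_1(x) = -1 - 2/x and P_2(x) = 1 - 1/x + 2/x^2.
x = 0 is a singular point because the y'-coefficient -1 - 2/x has a pole at x = 0 and the y-coefficient 1 - 1/x + 2/x^2 has a pole at x = 0.
It is a regular singular point because x P_1(x) = p(x) = -x - 2 and x^2 P_2(x) = q(x) = x^2 - x + 2 are polynomials, hence analytic at x = 0.
p(0) = -2,  q(0) = 2.
Indicial equation: r(r-1) + p(0) r + q(0) = 0, i.e. r^2 + (p(0) - 1) r + q(0) = 0, i.e. r^2 - 3 r + 2 = 0.
Discriminant: (-3)^2 - 4(2) = 1, so r = (3 ± 1)/2.
Solving: r_1 = 2, r_2 = 1.

indicial: r^2 - 3 r + 2 = 0; roots r_1 = 2, r_2 = 1


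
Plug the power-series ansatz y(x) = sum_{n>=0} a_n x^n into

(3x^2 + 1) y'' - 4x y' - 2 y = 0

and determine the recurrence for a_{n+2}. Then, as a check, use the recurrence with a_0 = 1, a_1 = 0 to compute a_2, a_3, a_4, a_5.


Substitute y = sum_n a_n x^n.
(1 + 3 x^2) y'' contributes (n+2)(n+1) a_{n+2} + 3 n(n-1) a_n at x^n.
-4 x y'(x) contributes -4 n a_n at x^n.
-2 y(x) contributes -2 a_n at x^n.
Matching x^n: (n+2)(n+1) a_{n+2} + (3 n(n-1) - 4 n - 2) a_n = 0.
Thus a_{n+2} = (-3 n(n-1) + 4 n + 2) / ((n+1)(n+2)) * a_n.

Check with a_0 = 1, a_1 = 0 (apply the recurrence for n = 0, 1, 2, 3): a_0 = 1, a_1 = 0, a_2 = 1, a_3 = 0, a_4 = 1/3, a_5 = 0.

a_(n+2) = (-3 n(n-1) + 4 n + 2) / ((n+1)(n+2)) * a_n; check: a_0 = 1, a_1 = 0, a_2 = 1, a_3 = 0, a_4 = 1/3, a_5 = 0


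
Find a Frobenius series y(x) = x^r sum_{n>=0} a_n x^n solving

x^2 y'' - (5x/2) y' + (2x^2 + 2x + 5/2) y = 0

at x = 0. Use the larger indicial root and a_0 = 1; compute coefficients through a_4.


Write in Frobenius form y'' + (p(x)/x) y' + (q(x)/x^2) y = 0:
  p(x) = -5/2,  q(x) = 2x^2 + 2x + 5/2.
Indicial equation: r(r-1) + (-5/2) r + (5/2) = 0 -> roots r_1 = 5/2, r_2 = 1.
Take r = r_1 = 5/2. Let y(x) = x^r sum_{n>=0} a_n x^n with a_0 = 1.
Substitute y = x^r sum a_n x^n and match x^{r+n}. The recurrence is
  D(n) a_n + 2 a_{n-1} + 2 a_{n-2} = 0,  where D(n) = (r+n)(r+n-1) + (-5/2)(r+n) + (5/2).
  a_n = [-2 a_{n-1} - 2 a_{n-2}] / D(n).
Since the indicial polynomial factors as (r - r_1)(r - r_2), D(n) = (r_1 + n - r_1)(r_1 + n - r_2) = n(n + 3/2).
Evaluating step by step (a_0 = 1):
  n = 1: D(1) = 1(1 + 3/2) = 5/2; numerator = -2(1) = -2; a_1 = (-2)/(5/2) = -4/5
  n = 2: D(2) = 2(2 + 3/2) = 7; numerator = -2(-4/5) - 2(1) = -2/5; a_2 = (-2/5)/(7) = -2/35
  n = 3: D(3) = 3(3 + 3/2) = 27/2; numerator = -2(-2/35) - 2(-4/5) = 12/7; a_3 = (12/7)/(27/2) = 8/63
  n = 4: D(4) = 4(4 + 3/2) = 22; numerator = -2(8/63) - 2(-2/35) = -44/315; a_4 = (-44/315)/(22) = -2/315

r = 5/2; a_0 = 1; a_1 = -4/5; a_2 = -2/35; a_3 = 8/63; a_4 = -2/315


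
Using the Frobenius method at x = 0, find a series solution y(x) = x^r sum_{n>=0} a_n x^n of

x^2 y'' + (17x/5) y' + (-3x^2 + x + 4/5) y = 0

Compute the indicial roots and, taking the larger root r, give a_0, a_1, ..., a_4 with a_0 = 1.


Write in Frobenius form y'' + (p(x)/x) y' + (q(x)/x^2) y = 0:
  p(x) = 17/5,  q(x) = -3x^2 + x + 4/5.
Indicial equation: r(r-1) + (17/5) r + (4/5) = 0 -> roots r_1 = -2/5, r_2 = -2.
Take r = r_1 = -2/5. Let y(x) = x^r sum_{n>=0} a_n x^n with a_0 = 1.
Substitute y = x^r sum a_n x^n and match x^{r+n}. The recurrence is
  D(n) a_n + 1 a_{n-1} - 3 a_{n-2} = 0,  where D(n) = (r+n)(r+n-1) + (17/5)(r+n) + (4/5).
  a_n = [-1 a_{n-1} + 3 a_{n-2}] / D(n).
Since the indicial polynomial factors as (r - r_1)(r - r_2), D(n) = (r_1 + n - r_1)(r_1 + n - r_2) = n(n + 8/5).
Evaluating step by step (a_0 = 1):
  n = 1: D(1) = 1(1 + 8/5) = 13/5; numerator = -1(1) = -1; a_1 = (-1)/(13/5) = -5/13
  n = 2: D(2) = 2(2 + 8/5) = 36/5; numerator = -1(-5/13) + 3(1) = 44/13; a_2 = (44/13)/(36/5) = 55/117
  n = 3: D(3) = 3(3 + 8/5) = 69/5; numerator = -1(55/117) + 3(-5/13) = -190/117; a_3 = (-190/117)/(69/5) = -950/8073
  n = 4: D(4) = 4(4 + 8/5) = 112/5; numerator = -1(-950/8073) + 3(55/117) = 12335/8073; a_4 = (12335/8073)/(112/5) = 61675/904176

r = -2/5; a_0 = 1; a_1 = -5/13; a_2 = 55/117; a_3 = -950/8073; a_4 = 61675/904176


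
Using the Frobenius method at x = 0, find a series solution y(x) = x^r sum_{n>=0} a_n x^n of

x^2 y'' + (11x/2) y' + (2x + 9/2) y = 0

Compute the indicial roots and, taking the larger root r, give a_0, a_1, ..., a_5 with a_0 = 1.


Write in Frobenius form y'' + (p(x)/x) y' + (q(x)/x^2) y = 0:
  p(x) = 11/2,  q(x) = 2x + 9/2.
Indicial equation: r(r-1) + (11/2) r + (9/2) = 0 -> roots r_1 = -3/2, r_2 = -3.
Take r = r_1 = -3/2. Let y(x) = x^r sum_{n>=0} a_n x^n with a_0 = 1.
Substitute y = x^r sum a_n x^n and match x^{r+n}. The recurrence is
  D(n) a_n + 2 a_{n-1} = 0,  where D(n) = (r+n)(r+n-1) + (11/2)(r+n) + (9/2).
  a_n = -2 / D(n) * a_{n-1}.
Since the indicial polynomial factors as (r - r_1)(r - r_2), D(n) = (r_1 + n - r_1)(r_1 + n - r_2) = n(n + 3/2).
Evaluating step by step (a_0 = 1):
  n = 1: D(1) = 1(1 + 3/2) = 5/2; numerator = -2(1) = -2; a_1 = (-2)/(5/2) = -4/5
  n = 2: D(2) = 2(2 + 3/2) = 7; numerator = -2(-4/5) = 8/5; a_2 = (8/5)/(7) = 8/35
  n = 3: D(3) = 3(3 + 3/2) = 27/2; numerator = -2(8/35) = -16/35; a_3 = (-16/35)/(27/2) = -32/945
  n = 4: D(4) = 4(4 + 3/2) = 22; numerator = -2(-32/945) = 64/945; a_4 = (64/945)/(22) = 32/10395
  n = 5: D(5) = 5(5 + 3/2) = 65/2; numerator = -2(32/10395) = -64/10395; a_5 = (-64/10395)/(65/2) = -128/675675

r = -3/2; a_0 = 1; a_1 = -4/5; a_2 = 8/35; a_3 = -32/945; a_4 = 32/10395; a_5 = -128/675675


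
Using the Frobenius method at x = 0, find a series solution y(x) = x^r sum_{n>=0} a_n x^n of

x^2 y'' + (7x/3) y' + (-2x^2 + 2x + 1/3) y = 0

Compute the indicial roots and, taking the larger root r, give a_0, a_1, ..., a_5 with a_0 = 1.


Write in Frobenius form y'' + (p(x)/x) y' + (q(x)/x^2) y = 0:
  p(x) = 7/3,  q(x) = -2x^2 + 2x + 1/3.
Indicial equation: r(r-1) + (7/3) r + (1/3) = 0 -> roots r_1 = -1/3, r_2 = -1.
Take r = r_1 = -1/3. Let y(x) = x^r sum_{n>=0} a_n x^n with a_0 = 1.
Substitute y = x^r sum a_n x^n and match x^{r+n}. The recurrence is
  D(n) a_n + 2 a_{n-1} - 2 a_{n-2} = 0,  where D(n) = (r+n)(r+n-1) + (7/3)(r+n) + (1/3).
  a_n = [-2 a_{n-1} + 2 a_{n-2}] / D(n).
Since the indicial polynomial factors as (r - r_1)(r - r_2), D(n) = (r_1 + n - r_1)(r_1 + n - r_2) = n(n + 2/3).
Evaluating step by step (a_0 = 1):
  n = 1: D(1) = 1(1 + 2/3) = 5/3; numerator = -2(1) = -2; a_1 = (-2)/(5/3) = -6/5
  n = 2: D(2) = 2(2 + 2/3) = 16/3; numerator = -2(-6/5) + 2(1) = 22/5; a_2 = (22/5)/(16/3) = 33/40
  n = 3: D(3) = 3(3 + 2/3) = 11; numerator = -2(33/40) + 2(-6/5) = -81/20; a_3 = (-81/20)/(11) = -81/220
  n = 4: D(4) = 4(4 + 2/3) = 56/3; numerator = -2(-81/220) + 2(33/40) = 105/44; a_4 = (105/44)/(56/3) = 45/352
  n = 5: D(5) = 5(5 + 2/3) = 85/3; numerator = -2(45/352) + 2(-81/220) = -873/880; a_5 = (-873/880)/(85/3) = -2619/74800

r = -1/3; a_0 = 1; a_1 = -6/5; a_2 = 33/40; a_3 = -81/220; a_4 = 45/352; a_5 = -2619/74800


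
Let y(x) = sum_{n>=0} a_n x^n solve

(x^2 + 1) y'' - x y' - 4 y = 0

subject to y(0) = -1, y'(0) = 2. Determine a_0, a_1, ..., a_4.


Ansatz: y(x) = sum_{n>=0} a_n x^n, so y'(x) = sum_{n>=1} n a_n x^(n-1) and y''(x) = sum_{n>=2} n(n-1) a_n x^(n-2).
Substitute into P(x) y'' + Q(x) y' + R(x) y = 0 with P(x) = x^2 + 1, Q(x) = -x, R(x) = -4, and match powers of x.
Initial conditions: a_0 = -1, a_1 = 2.
Setting the coefficient of each power of x to zero and solving order by order (substituting the coefficients already found):
  x^0: 2 a_2 - 4 a_0 = 0  ->  2 a_2 = 4 a_0 = -4  ->  a_2 = -2
  x^1: 6 a_3 - 5 a_1 = 0  ->  6 a_3 = 5 a_1 = 10  ->  a_3 = 5/3
  x^2: 12 a_4 - 4 a_2 = 0  ->  12 a_4 = 4 a_2 = -8  ->  a_4 = -2/3
Truncated series: y(x) = -1 + 2 x - 2 x^2 + (5/3) x^3 - (2/3) x^4 + O(x^5).

a_0 = -1; a_1 = 2; a_2 = -2; a_3 = 5/3; a_4 = -2/3


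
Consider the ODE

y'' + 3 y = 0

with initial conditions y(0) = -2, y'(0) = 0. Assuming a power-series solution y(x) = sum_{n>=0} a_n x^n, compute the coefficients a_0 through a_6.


Ansatz: y(x) = sum_{n>=0} a_n x^n, so y'(x) = sum_{n>=1} n a_n x^(n-1) and y''(x) = sum_{n>=2} n(n-1) a_n x^(n-2).
Substitute into P(x) y'' + Q(x) y' + R(x) y = 0 with P(x) = 1, Q(x) = 0, R(x) = 3, and match powers of x.
Initial conditions: a_0 = -2, a_1 = 0.
Setting the coefficient of each power of x to zero and solving order by order (substituting the coefficients already found):
  x^0: 2 a_2 + 3 a_0 = 0  ->  2 a_2 = -3 a_0 = 6  ->  a_2 = 3
  x^1: 6 a_3 + 3 a_1 = 0  ->  6 a_3 = -3 a_1 = 0  ->  a_3 = 0
  x^2: 12 a_4 + 3 a_2 = 0  ->  12 a_4 = -3 a_2 = -9  ->  a_4 = -3/4
  x^3: 20 a_5 + 3 a_3 = 0  ->  20 a_5 = -3 a_3 = 0  ->  a_5 = 0
  x^4: 30 a_6 + 3 a_4 = 0  ->  30 a_6 = -3 a_4 = 9/4  ->  a_6 = 3/40
Truncated series: y(x) = -2 + 3 x^2 - (3/4) x^4 + (3/40) x^6 + O(x^7).

a_0 = -2; a_1 = 0; a_2 = 3; a_3 = 0; a_4 = -3/4; a_5 = 0; a_6 = 3/40


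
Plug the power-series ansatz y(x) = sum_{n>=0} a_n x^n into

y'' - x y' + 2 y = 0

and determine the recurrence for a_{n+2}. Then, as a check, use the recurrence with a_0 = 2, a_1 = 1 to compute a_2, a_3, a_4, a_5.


Substitute y = sum_n a_n x^n.
y''(x) has coefficient (n+2)(n+1) a_{n+2} at x^n;
-x y'(x) has coefficient -n a_n at x^n (shift);
2 y(x) has coefficient 2 a_n at x^n.
Matching x^n: (n+2)(n+1) a_{n+2} + (-n + 2) a_n = 0.
Thus a_{n+2} = (n - 2) / ((n+1)(n+2)) * a_n.

Check with a_0 = 2, a_1 = 1 (apply the recurrence for n = 0, 1, 2, 3): a_0 = 2, a_1 = 1, a_2 = -2, a_3 = -1/6, a_4 = 0, a_5 = -1/120.

a_(n+2) = (n - 2) / ((n+1)(n+2)) * a_n; check: a_0 = 2, a_1 = 1, a_2 = -2, a_3 = -1/6, a_4 = 0, a_5 = -1/120


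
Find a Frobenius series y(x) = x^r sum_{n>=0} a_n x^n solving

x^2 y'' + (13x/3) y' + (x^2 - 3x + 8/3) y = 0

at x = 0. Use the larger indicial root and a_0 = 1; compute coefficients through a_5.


Write in Frobenius form y'' + (p(x)/x) y' + (q(x)/x^2) y = 0:
  p(x) = 13/3,  q(x) = x^2 - 3x + 8/3.
Indicial equation: r(r-1) + (13/3) r + (8/3) = 0 -> roots r_1 = -4/3, r_2 = -2.
Take r = r_1 = -4/3. Let y(x) = x^r sum_{n>=0} a_n x^n with a_0 = 1.
Substitute y = x^r sum a_n x^n and match x^{r+n}. The recurrence is
  D(n) a_n - 3 a_{n-1} + 1 a_{n-2} = 0,  where D(n) = (r+n)(r+n-1) + (13/3)(r+n) + (8/3).
  a_n = [3 a_{n-1} - 1 a_{n-2}] / D(n).
Since the indicial polynomial factors as (r - r_1)(r - r_2), D(n) = (r_1 + n - r_1)(r_1 + n - r_2) = n(n + 2/3).
Evaluating step by step (a_0 = 1):
  n = 1: D(1) = 1(1 + 2/3) = 5/3; numerator = 3(1) = 3; a_1 = (3)/(5/3) = 9/5
  n = 2: D(2) = 2(2 + 2/3) = 16/3; numerator = 3(9/5) - 1(1) = 22/5; a_2 = (22/5)/(16/3) = 33/40
  n = 3: D(3) = 3(3 + 2/3) = 11; numerator = 3(33/40) - 1(9/5) = 27/40; a_3 = (27/40)/(11) = 27/440
  n = 4: D(4) = 4(4 + 2/3) = 56/3; numerator = 3(27/440) - 1(33/40) = -141/220; a_4 = (-141/220)/(56/3) = -423/12320
  n = 5: D(5) = 5(5 + 2/3) = 85/3; numerator = 3(-423/12320) - 1(27/440) = -405/2464; a_5 = (-405/2464)/(85/3) = -243/41888

r = -4/3; a_0 = 1; a_1 = 9/5; a_2 = 33/40; a_3 = 27/440; a_4 = -423/12320; a_5 = -243/41888


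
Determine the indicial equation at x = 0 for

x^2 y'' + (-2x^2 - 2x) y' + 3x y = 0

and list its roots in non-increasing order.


Divide by x^2 to reach normal form y'' + P_1(x) y' + P_2(x) y = 0 with P_1(x) = -2 - 2/x and P_2(x) = 3/x.
x = 0 is a singular point because the y'-coefficient -2 - 2/x has a pole at x = 0 and the y-coefficient 3/x has a pole at x = 0.
It is a regular singular point because x P_1(x) = p(x) = -2x - 2 and x^2 P_2(x) = q(x) = 3x are polynomials, hence analytic at x = 0.
p(0) = -2,  q(0) = 0.
Indicial equation: r(r-1) + p(0) r + q(0) = 0, i.e. r^2 + (p(0) - 1) r + q(0) = 0, i.e. r^2 - 3 r = 0.
Discriminant: (-3)^2 - 4(0) = 9, so r = (3 ± 3)/2.
Solving: r_1 = 3, r_2 = 0.

indicial: r^2 - 3 r = 0; roots r_1 = 3, r_2 = 0


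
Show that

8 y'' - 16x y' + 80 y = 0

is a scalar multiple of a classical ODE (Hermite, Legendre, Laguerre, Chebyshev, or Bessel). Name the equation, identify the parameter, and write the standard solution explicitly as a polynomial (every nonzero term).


All three coefficients share the factor 8; dividing through by 8 gives  y'' - 2x y' + 10 y = 0.
This matches the Hermite equation y'' - 2x y' + 2n y = 0 with 2n = 10, so n = 5; the polynomial solution is H_5(x).
With y = sum_k a_k x^k, matching x^k gives (k+2)(k+1) a_{k+2} = 2(k - n) a_k = 2(k - 5) a_k. The right side vanishes at k = 5, so the series with the parity of 5 terminates at degree 5.
Standard normalization: leading coefficient of H_n is 2^n, so a_5 = 2^5 = 32. Work downward with a_k = (k+1)(k+2) a_{k+2} / (2(k - n)):
  a_3 = (4)(5)(32) / (2(3 - 5)) = 640/(-4) = -160
  a_1 = (2)(3)(-160) / (2(1 - 5)) = -960/(-8) = 120
Hence H_5(x) = 32 x^5 - 160 x^3 + 120 x.

H_5(x); series = 32 x^5 - 160 x^3 + 120 x


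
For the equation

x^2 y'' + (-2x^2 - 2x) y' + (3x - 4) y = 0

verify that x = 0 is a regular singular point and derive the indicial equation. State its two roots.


Divide by x^2 to reach normal form y'' + P_1(x) y' + P_2(x) y = 0 with P_1(x) = -2 - 2/x and P_2(x) = 3/x - 4/x^2.
x = 0 is a singular point because the y'-coefficient -2 - 2/x has a pole at x = 0 and the y-coefficient 3/x - 4/x^2 has a pole at x = 0.
It is a regular singular point because x P_1(x) = p(x) = -2x - 2 and x^2 P_2(x) = q(x) = 3x - 4 are polynomials, hence analytic at x = 0.
p(0) = -2,  q(0) = -4.
Indicial equation: r(r-1) + p(0) r + q(0) = 0, i.e. r^2 + (p(0) - 1) r + q(0) = 0, i.e. r^2 - 3 r - 4 = 0.
Discriminant: (-3)^2 - 4(-4) = 25, so r = (3 ± 5)/2.
Solving: r_1 = 4, r_2 = -1.

indicial: r^2 - 3 r - 4 = 0; roots r_1 = 4, r_2 = -1


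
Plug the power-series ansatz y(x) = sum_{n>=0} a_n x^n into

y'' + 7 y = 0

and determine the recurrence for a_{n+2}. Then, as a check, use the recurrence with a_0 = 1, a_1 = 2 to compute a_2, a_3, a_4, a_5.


Substitute y = sum_n a_n x^n into y'' + (const) y = 0.
y''(x) = sum_{n>=0} (n+2)(n+1) a_{n+2} x^n.
The ODE becomes sum_n [(n+2)(n+1) a_{n+2} + 7 a_n] x^n = 0.
Setting each coefficient to zero gives the recurrence:
  (n+2)(n+1) a_{n+2} + 7 a_n = 0,
  a_{n+2} = -7 / ((n+1)(n+2)) a_n.

Check with a_0 = 1, a_1 = 2 (apply the recurrence for n = 0, 1, 2, 3): a_0 = 1, a_1 = 2, a_2 = -7/2, a_3 = -7/3, a_4 = 49/24, a_5 = 49/60.

a_{n+2} = -7/((n+1)(n+2)) * a_n; check: a_0 = 1, a_1 = 2, a_2 = -7/2, a_3 = -7/3, a_4 = 49/24, a_5 = 49/60


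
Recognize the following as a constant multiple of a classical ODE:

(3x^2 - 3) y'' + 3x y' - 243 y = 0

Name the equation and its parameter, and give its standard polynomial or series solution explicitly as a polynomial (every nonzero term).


All three coefficients share the factor -3; dividing through by -3 gives  (1 - x^2) y'' - x y' + 81 y = 0.
This matches the Chebyshev equation (1 - x^2) y'' - x y' + n^2 y = 0 (note the -x y' term, not -2x y') with n^2 = 81, so n = 9; the polynomial solution is T_9(x).
With y = sum_k a_k x^k, matching x^k gives (k+2)(k+1) a_{k+2} = (k^2 - n^2) a_k = (k - 9)(k + 9) a_k. The right side vanishes at k = 9, so the series with the parity of 9 terminates at degree 9.
Standard normalization: leading coefficient of T_n is 2^(n-1), so a_9 = 2^8 = 256. Work downward with a_k = (k+1)(k+2) a_{k+2} / ((k - 9)(k + 9)):
  a_7 = (8)(9)(256) / ((7 - 9)(7 + 9)) = 18432/(-32) = -576
  a_5 = (6)(7)(-576) / ((5 - 9)(5 + 9)) = -24192/(-56) = 432
  a_3 = (4)(5)(432) / ((3 - 9)(3 + 9)) = 8640/(-72) = -120
  a_1 = (2)(3)(-120) / ((1 - 9)(1 + 9)) = -720/(-80) = 9
Hence T_9(x) = 256 x^9 - 576 x^7 + 432 x^5 - 120 x^3 + 9 x.

T_9(x); series = 256 x^9 - 576 x^7 + 432 x^5 - 120 x^3 + 9 x


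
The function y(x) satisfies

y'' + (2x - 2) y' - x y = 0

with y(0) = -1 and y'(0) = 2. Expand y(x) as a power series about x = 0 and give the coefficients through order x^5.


Ansatz: y(x) = sum_{n>=0} a_n x^n, so y'(x) = sum_{n>=1} n a_n x^(n-1) and y''(x) = sum_{n>=2} n(n-1) a_n x^(n-2).
Substitute into P(x) y'' + Q(x) y' + R(x) y = 0 with P(x) = 1, Q(x) = 2x - 2, R(x) = -x, and match powers of x.
Initial conditions: a_0 = -1, a_1 = 2.
Setting the coefficient of each power of x to zero and solving order by order (substituting the coefficients already found):
  x^0: 2 a_2 - 2 a_1 = 0  ->  2 a_2 = 2 a_1 = 4  ->  a_2 = 2
  x^1: 6 a_3 - 4 a_2 + 2 a_1 - a_0 = 0  ->  6 a_3 = 4 a_2 - 2 a_1 + a_0 = 3  ->  a_3 = 1/2
  x^2: 12 a_4 - 6 a_3 + 4 a_2 - a_1 = 0  ->  12 a_4 = 6 a_3 - 4 a_2 + a_1 = -3  ->  a_4 = -1/4
  x^3: 20 a_5 - 8 a_4 + 6 a_3 - a_2 = 0  ->  20 a_5 = 8 a_4 - 6 a_3 + a_2 = -3  ->  a_5 = -3/20
Truncated series: y(x) = -1 + 2 x + 2 x^2 + (1/2) x^3 - (1/4) x^4 - (3/20) x^5 + O(x^6).

a_0 = -1; a_1 = 2; a_2 = 2; a_3 = 1/2; a_4 = -1/4; a_5 = -3/20


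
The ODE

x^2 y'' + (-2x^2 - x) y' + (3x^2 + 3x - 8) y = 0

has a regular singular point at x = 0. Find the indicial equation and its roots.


Divide by x^2 to reach normal form y'' + P_1(x) y' + P_2(x) y = 0 with P_1(x) = -2 - 1/x and P_2(x) = 3 + 3/x - 8/x^2.
x = 0 is a singular point because the y'-coefficient -2 - 1/x has a pole at x = 0 and the y-coefficient 3 + 3/x - 8/x^2 has a pole at x = 0.
It is a regular singular point because x P_1(x) = p(x) = -2x - 1 and x^2 P_2(x) = q(x) = 3x^2 + 3x - 8 are polynomials, hence analytic at x = 0.
p(0) = -1,  q(0) = -8.
Indicial equation: r(r-1) + p(0) r + q(0) = 0, i.e. r^2 + (p(0) - 1) r + q(0) = 0, i.e. r^2 - 2 r - 8 = 0.
Discriminant: (-2)^2 - 4(-8) = 36, so r = (2 ± 6)/2.
Solving: r_1 = 4, r_2 = -2.

indicial: r^2 - 2 r - 8 = 0; roots r_1 = 4, r_2 = -2


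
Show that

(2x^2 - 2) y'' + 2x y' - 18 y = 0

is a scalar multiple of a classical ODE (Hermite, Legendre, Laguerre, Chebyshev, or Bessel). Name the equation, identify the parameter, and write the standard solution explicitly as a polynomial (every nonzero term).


All three coefficients share the factor -2; dividing through by -2 gives  (1 - x^2) y'' - x y' + 9 y = 0.
This matches the Chebyshev equation (1 - x^2) y'' - x y' + n^2 y = 0 (note the -x y' term, not -2x y') with n^2 = 9, so n = 3; the polynomial solution is T_3(x).
With y = sum_k a_k x^k, matching x^k gives (k+2)(k+1) a_{k+2} = (k^2 - n^2) a_k = (k - 3)(k + 3) a_k. The right side vanishes at k = 3, so the series with the parity of 3 terminates at degree 3.
Standard normalization: leading coefficient of T_n is 2^(n-1), so a_3 = 2^2 = 4. Work downward with a_k = (k+1)(k+2) a_{k+2} / ((k - 3)(k + 3)):
  a_1 = (2)(3)(4) / ((1 - 3)(1 + 3)) = 24/(-8) = -3
Hence T_3(x) = 4 x^3 - 3 x.

T_3(x); series = 4 x^3 - 3 x


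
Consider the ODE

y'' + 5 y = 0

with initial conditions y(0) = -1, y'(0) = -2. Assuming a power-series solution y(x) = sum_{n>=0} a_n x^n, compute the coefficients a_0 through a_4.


Ansatz: y(x) = sum_{n>=0} a_n x^n, so y'(x) = sum_{n>=1} n a_n x^(n-1) and y''(x) = sum_{n>=2} n(n-1) a_n x^(n-2).
Substitute into P(x) y'' + Q(x) y' + R(x) y = 0 with P(x) = 1, Q(x) = 0, R(x) = 5, and match powers of x.
Initial conditions: a_0 = -1, a_1 = -2.
Setting the coefficient of each power of x to zero and solving order by order (substituting the coefficients already found):
  x^0: 2 a_2 + 5 a_0 = 0  ->  2 a_2 = -5 a_0 = 5  ->  a_2 = 5/2
  x^1: 6 a_3 + 5 a_1 = 0  ->  6 a_3 = -5 a_1 = 10  ->  a_3 = 5/3
  x^2: 12 a_4 + 5 a_2 = 0  ->  12 a_4 = -5 a_2 = -25/2  ->  a_4 = -25/24
Truncated series: y(x) = -1 - 2 x + (5/2) x^2 + (5/3) x^3 - (25/24) x^4 + O(x^5).

a_0 = -1; a_1 = -2; a_2 = 5/2; a_3 = 5/3; a_4 = -25/24


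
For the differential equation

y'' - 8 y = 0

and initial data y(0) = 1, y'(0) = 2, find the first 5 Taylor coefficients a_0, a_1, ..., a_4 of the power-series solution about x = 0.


Ansatz: y(x) = sum_{n>=0} a_n x^n, so y'(x) = sum_{n>=1} n a_n x^(n-1) and y''(x) = sum_{n>=2} n(n-1) a_n x^(n-2).
Substitute into P(x) y'' + Q(x) y' + R(x) y = 0 with P(x) = 1, Q(x) = 0, R(x) = -8, and match powers of x.
Initial conditions: a_0 = 1, a_1 = 2.
Setting the coefficient of each power of x to zero and solving order by order (substituting the coefficients already found):
  x^0: 2 a_2 - 8 a_0 = 0  ->  2 a_2 = 8 a_0 = 8  ->  a_2 = 4
  x^1: 6 a_3 - 8 a_1 = 0  ->  6 a_3 = 8 a_1 = 16  ->  a_3 = 8/3
  x^2: 12 a_4 - 8 a_2 = 0  ->  12 a_4 = 8 a_2 = 32  ->  a_4 = 8/3
Truncated series: y(x) = 1 + 2 x + 4 x^2 + (8/3) x^3 + (8/3) x^4 + O(x^5).

a_0 = 1; a_1 = 2; a_2 = 4; a_3 = 8/3; a_4 = 8/3


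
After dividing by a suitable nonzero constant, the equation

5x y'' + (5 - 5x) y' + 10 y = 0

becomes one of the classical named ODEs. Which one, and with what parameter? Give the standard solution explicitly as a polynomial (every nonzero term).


All three coefficients share the factor 5; dividing through by 5 gives  x y'' + (1 - x) y' + 2 y = 0.
This matches the Laguerre equation x y'' + (1 - x) y' + n y = 0 with n = 2; the polynomial solution is L_2(x).
With y = sum_k a_k x^k, matching x^k gives (k+1)k a_{k+1} + (k+1) a_{k+1} - k a_k + n a_k = 0, i.e. (k+1)^2 a_{k+1} = (k - n) a_k = (k - 2) a_k. The right side vanishes at k = 2, so the series terminates at degree 2.
Standard normalization L_n(0) = 1 gives a_0 = 1. Work upward with a_{k+1} = (k - 2) a_k / (k+1)^2:
  a_1 = (0 - 2)(1) / 1^2 = -2/1 = -2
  a_2 = (1 - 2)(-2) / 2^2 = 2/4 = 1/2
Hence L_2(x) = x^2/2 - 2 x + 1.

L_2(x); series = x^2/2 - 2 x + 1


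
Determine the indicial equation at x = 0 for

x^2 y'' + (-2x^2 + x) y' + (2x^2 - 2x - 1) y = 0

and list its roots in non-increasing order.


Divide by x^2 to reach normal form y'' + P_1(x) y' + P_2(x) y = 0 with P_1(x) = -2 + 1/x and P_2(x) = 2 - 2/x - 1/x^2.
x = 0 is a singular point because the y'-coefficient -2 + 1/x has a pole at x = 0 and the y-coefficient 2 - 2/x - 1/x^2 has a pole at x = 0.
It is a regular singular point because x P_1(x) = p(x) = 1 - 2x and x^2 P_2(x) = q(x) = 2x^2 - 2x - 1 are polynomials, hence analytic at x = 0.
p(0) = 1,  q(0) = -1.
Indicial equation: r(r-1) + p(0) r + q(0) = 0, i.e. r^2 + (p(0) - 1) r + q(0) = 0, i.e. r^2 - 1 = 0.
Discriminant: (0)^2 - 4(-1) = 4, so r = (0 ± 2)/2.
Solving: r_1 = 1, r_2 = -1.

indicial: r^2 - 1 = 0; roots r_1 = 1, r_2 = -1


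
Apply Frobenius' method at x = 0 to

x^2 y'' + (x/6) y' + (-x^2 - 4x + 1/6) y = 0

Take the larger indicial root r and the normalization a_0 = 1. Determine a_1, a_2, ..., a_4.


Write in Frobenius form y'' + (p(x)/x) y' + (q(x)/x^2) y = 0:
  p(x) = 1/6,  q(x) = -x^2 - 4x + 1/6.
Indicial equation: r(r-1) + (1/6) r + (1/6) = 0 -> roots r_1 = 1/2, r_2 = 1/3.
Take r = r_1 = 1/2. Let y(x) = x^r sum_{n>=0} a_n x^n with a_0 = 1.
Substitute y = x^r sum a_n x^n and match x^{r+n}. The recurrence is
  D(n) a_n - 4 a_{n-1} - 1 a_{n-2} = 0,  where D(n) = (r+n)(r+n-1) + (1/6)(r+n) + (1/6).
  a_n = [4 a_{n-1} + 1 a_{n-2}] / D(n).
Since the indicial polynomial factors as (r - r_1)(r - r_2), D(n) = (r_1 + n - r_1)(r_1 + n - r_2) = n(n + 1/6).
Evaluating step by step (a_0 = 1):
  n = 1: D(1) = 1(1 + 1/6) = 7/6; numerator = 4(1) = 4; a_1 = (4)/(7/6) = 24/7
  n = 2: D(2) = 2(2 + 1/6) = 13/3; numerator = 4(24/7) + 1(1) = 103/7; a_2 = (103/7)/(13/3) = 309/91
  n = 3: D(3) = 3(3 + 1/6) = 19/2; numerator = 4(309/91) + 1(24/7) = 1548/91; a_3 = (1548/91)/(19/2) = 3096/1729
  n = 4: D(4) = 4(4 + 1/6) = 50/3; numerator = 4(3096/1729) + 1(309/91) = 18255/1729; a_4 = (18255/1729)/(50/3) = 10953/17290

r = 1/2; a_0 = 1; a_1 = 24/7; a_2 = 309/91; a_3 = 3096/1729; a_4 = 10953/17290


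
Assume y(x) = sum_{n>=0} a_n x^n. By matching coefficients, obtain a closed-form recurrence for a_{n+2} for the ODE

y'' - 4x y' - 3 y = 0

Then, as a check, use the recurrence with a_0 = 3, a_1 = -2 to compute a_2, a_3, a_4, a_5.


Substitute y = sum_n a_n x^n.
y''(x) has coefficient (n+2)(n+1) a_{n+2} at x^n;
-4 x y'(x) has coefficient -4 n a_n at x^n (shift);
-3 y(x) has coefficient -3 a_n at x^n.
Matching x^n: (n+2)(n+1) a_{n+2} + (-4n - 3) a_n = 0.
Thus a_{n+2} = (4n + 3) / ((n+1)(n+2)) * a_n.

Check with a_0 = 3, a_1 = -2 (apply the recurrence for n = 0, 1, 2, 3): a_0 = 3, a_1 = -2, a_2 = 9/2, a_3 = -7/3, a_4 = 33/8, a_5 = -7/4.

a_(n+2) = (4n + 3) / ((n+1)(n+2)) * a_n; check: a_0 = 3, a_1 = -2, a_2 = 9/2, a_3 = -7/3, a_4 = 33/8, a_5 = -7/4


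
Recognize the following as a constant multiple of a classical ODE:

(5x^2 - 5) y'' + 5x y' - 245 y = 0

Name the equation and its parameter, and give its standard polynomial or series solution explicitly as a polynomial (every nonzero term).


All three coefficients share the factor -5; dividing through by -5 gives  (1 - x^2) y'' - x y' + 49 y = 0.
This matches the Chebyshev equation (1 - x^2) y'' - x y' + n^2 y = 0 (note the -x y' term, not -2x y') with n^2 = 49, so n = 7; the polynomial solution is T_7(x).
With y = sum_k a_k x^k, matching x^k gives (k+2)(k+1) a_{k+2} = (k^2 - n^2) a_k = (k - 7)(k + 7) a_k. The right side vanishes at k = 7, so the series with the parity of 7 terminates at degree 7.
Standard normalization: leading coefficient of T_n is 2^(n-1), so a_7 = 2^6 = 64. Work downward with a_k = (k+1)(k+2) a_{k+2} / ((k - 7)(k + 7)):
  a_5 = (6)(7)(64) / ((5 - 7)(5 + 7)) = 2688/(-24) = -112
  a_3 = (4)(5)(-112) / ((3 - 7)(3 + 7)) = -2240/(-40) = 56
  a_1 = (2)(3)(56) / ((1 - 7)(1 + 7)) = 336/(-48) = -7
Hence T_7(x) = 64 x^7 - 112 x^5 + 56 x^3 - 7 x.

T_7(x); series = 64 x^7 - 112 x^5 + 56 x^3 - 7 x


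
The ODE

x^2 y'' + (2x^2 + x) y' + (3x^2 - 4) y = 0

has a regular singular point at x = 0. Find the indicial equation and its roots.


Divide by x^2 to reach normal form y'' + P_1(x) y' + P_2(x) y = 0 with P_1(x) = 2 + 1/x and P_2(x) = 3 - 4/x^2.
x = 0 is a singular point because the y'-coefficient 2 + 1/x has a pole at x = 0 and the y-coefficient 3 - 4/x^2 has a pole at x = 0.
It is a regular singular point because x P_1(x) = p(x) = 2x + 1 and x^2 P_2(x) = q(x) = 3x^2 - 4 are polynomials, hence analytic at x = 0.
p(0) = 1,  q(0) = -4.
Indicial equation: r(r-1) + p(0) r + q(0) = 0, i.e. r^2 + (p(0) - 1) r + q(0) = 0, i.e. r^2 - 4 = 0.
Discriminant: (0)^2 - 4(-4) = 16, so r = (0 ± 4)/2.
Solving: r_1 = 2, r_2 = -2.

indicial: r^2 - 4 = 0; roots r_1 = 2, r_2 = -2


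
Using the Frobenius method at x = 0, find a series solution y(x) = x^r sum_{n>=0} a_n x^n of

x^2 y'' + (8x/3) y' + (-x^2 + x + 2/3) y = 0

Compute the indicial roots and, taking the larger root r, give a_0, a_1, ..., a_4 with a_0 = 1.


Write in Frobenius form y'' + (p(x)/x) y' + (q(x)/x^2) y = 0:
  p(x) = 8/3,  q(x) = -x^2 + x + 2/3.
Indicial equation: r(r-1) + (8/3) r + (2/3) = 0 -> roots r_1 = -2/3, r_2 = -1.
Take r = r_1 = -2/3. Let y(x) = x^r sum_{n>=0} a_n x^n with a_0 = 1.
Substitute y = x^r sum a_n x^n and match x^{r+n}. The recurrence is
  D(n) a_n + 1 a_{n-1} - 1 a_{n-2} = 0,  where D(n) = (r+n)(r+n-1) + (8/3)(r+n) + (2/3).
  a_n = [-1 a_{n-1} + 1 a_{n-2}] / D(n).
Since the indicial polynomial factors as (r - r_1)(r - r_2), D(n) = (r_1 + n - r_1)(r_1 + n - r_2) = n(n + 1/3).
Evaluating step by step (a_0 = 1):
  n = 1: D(1) = 1(1 + 1/3) = 4/3; numerator = -1(1) = -1; a_1 = (-1)/(4/3) = -3/4
  n = 2: D(2) = 2(2 + 1/3) = 14/3; numerator = -1(-3/4) + 1(1) = 7/4; a_2 = (7/4)/(14/3) = 3/8
  n = 3: D(3) = 3(3 + 1/3) = 10; numerator = -1(3/8) + 1(-3/4) = -9/8; a_3 = (-9/8)/(10) = -9/80
  n = 4: D(4) = 4(4 + 1/3) = 52/3; numerator = -1(-9/80) + 1(3/8) = 39/80; a_4 = (39/80)/(52/3) = 9/320

r = -2/3; a_0 = 1; a_1 = -3/4; a_2 = 3/8; a_3 = -9/80; a_4 = 9/320


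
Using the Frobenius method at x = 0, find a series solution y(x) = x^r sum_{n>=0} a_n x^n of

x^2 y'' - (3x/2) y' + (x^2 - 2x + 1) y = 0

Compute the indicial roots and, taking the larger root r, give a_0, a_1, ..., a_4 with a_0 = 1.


Write in Frobenius form y'' + (p(x)/x) y' + (q(x)/x^2) y = 0:
  p(x) = -3/2,  q(x) = x^2 - 2x + 1.
Indicial equation: r(r-1) + (-3/2) r + (1) = 0 -> roots r_1 = 2, r_2 = 1/2.
Take r = r_1 = 2. Let y(x) = x^r sum_{n>=0} a_n x^n with a_0 = 1.
Substitute y = x^r sum a_n x^n and match x^{r+n}. The recurrence is
  D(n) a_n - 2 a_{n-1} + 1 a_{n-2} = 0,  where D(n) = (r+n)(r+n-1) + (-3/2)(r+n) + (1).
  a_n = [2 a_{n-1} - 1 a_{n-2}] / D(n).
Since the indicial polynomial factors as (r - r_1)(r - r_2), D(n) = (r_1 + n - r_1)(r_1 + n - r_2) = n(n + 3/2).
Evaluating step by step (a_0 = 1):
  n = 1: D(1) = 1(1 + 3/2) = 5/2; numerator = 2(1) = 2; a_1 = (2)/(5/2) = 4/5
  n = 2: D(2) = 2(2 + 3/2) = 7; numerator = 2(4/5) - 1(1) = 3/5; a_2 = (3/5)/(7) = 3/35
  n = 3: D(3) = 3(3 + 3/2) = 27/2; numerator = 2(3/35) - 1(4/5) = -22/35; a_3 = (-22/35)/(27/2) = -44/945
  n = 4: D(4) = 4(4 + 3/2) = 22; numerator = 2(-44/945) - 1(3/35) = -169/945; a_4 = (-169/945)/(22) = -169/20790

r = 2; a_0 = 1; a_1 = 4/5; a_2 = 3/35; a_3 = -44/945; a_4 = -169/20790


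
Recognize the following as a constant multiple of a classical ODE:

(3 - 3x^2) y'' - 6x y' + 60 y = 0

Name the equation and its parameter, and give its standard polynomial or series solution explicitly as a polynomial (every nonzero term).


All three coefficients share the factor 3; dividing through by 3 gives  (1 - x^2) y'' - 2x y' + 20 y = 0.
This matches the Legendre equation (1 - x^2) y'' - 2x y' + n(n+1) y = 0 (note the -2x y' term) with n(n+1) = 20, so n = 4; the polynomial solution is P_4(x).
With y = sum_k a_k x^k, matching x^k gives (k+2)(k+1) a_{k+2} = [k(k+1) - n(n+1)] a_k = (k - 4)(k + 5) a_k. The right side vanishes at k = 4, so the series with the parity of 4 terminates at degree 4.
Standard normalization (P_n(1) = 1): leading coefficient (2n)!/(2^n (n!)^2) = 40320/(16*576) = 35/8, so a_4 = 35/8. Work downward with a_k = (k+1)(k+2) a_{k+2} / ((k - 4)(k + 5)):
  a_2 = (3)(4)(35/8) / ((2 - 4)(2 + 5)) = (105/2)/(-14) = -15/4
  a_0 = (1)(2)(-15/4) / ((0 - 4)(0 + 5)) = (-15/2)/(-20) = 3/8
Hence P_4(x) = 35 x^4/8 - 15 x^2/4 + 3/8.

P_4(x); series = 35 x^4/8 - 15 x^2/4 + 3/8


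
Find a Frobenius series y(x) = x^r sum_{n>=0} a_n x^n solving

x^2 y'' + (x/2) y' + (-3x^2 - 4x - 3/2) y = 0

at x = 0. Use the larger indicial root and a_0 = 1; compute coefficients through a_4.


Write in Frobenius form y'' + (p(x)/x) y' + (q(x)/x^2) y = 0:
  p(x) = 1/2,  q(x) = -3x^2 - 4x - 3/2.
Indicial equation: r(r-1) + (1/2) r + (-3/2) = 0 -> roots r_1 = 3/2, r_2 = -1.
Take r = r_1 = 3/2. Let y(x) = x^r sum_{n>=0} a_n x^n with a_0 = 1.
Substitute y = x^r sum a_n x^n and match x^{r+n}. The recurrence is
  D(n) a_n - 4 a_{n-1} - 3 a_{n-2} = 0,  where D(n) = (r+n)(r+n-1) + (1/2)(r+n) + (-3/2).
  a_n = [4 a_{n-1} + 3 a_{n-2}] / D(n).
Since the indicial polynomial factors as (r - r_1)(r - r_2), D(n) = (r_1 + n - r_1)(r_1 + n - r_2) = n(n + 5/2).
Evaluating step by step (a_0 = 1):
  n = 1: D(1) = 1(1 + 5/2) = 7/2; numerator = 4(1) = 4; a_1 = (4)/(7/2) = 8/7
  n = 2: D(2) = 2(2 + 5/2) = 9; numerator = 4(8/7) + 3(1) = 53/7; a_2 = (53/7)/(9) = 53/63
  n = 3: D(3) = 3(3 + 5/2) = 33/2; numerator = 4(53/63) + 3(8/7) = 428/63; a_3 = (428/63)/(33/2) = 856/2079
  n = 4: D(4) = 4(4 + 5/2) = 26; numerator = 4(856/2079) + 3(53/63) = 8671/2079; a_4 = (8671/2079)/(26) = 667/4158

r = 3/2; a_0 = 1; a_1 = 8/7; a_2 = 53/63; a_3 = 856/2079; a_4 = 667/4158
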